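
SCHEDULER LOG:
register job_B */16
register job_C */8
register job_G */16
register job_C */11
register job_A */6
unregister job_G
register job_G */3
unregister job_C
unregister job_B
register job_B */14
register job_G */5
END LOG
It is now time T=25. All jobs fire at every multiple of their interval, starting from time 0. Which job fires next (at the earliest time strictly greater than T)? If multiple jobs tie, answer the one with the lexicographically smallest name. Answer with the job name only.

Answer: job_B

Derivation:
Op 1: register job_B */16 -> active={job_B:*/16}
Op 2: register job_C */8 -> active={job_B:*/16, job_C:*/8}
Op 3: register job_G */16 -> active={job_B:*/16, job_C:*/8, job_G:*/16}
Op 4: register job_C */11 -> active={job_B:*/16, job_C:*/11, job_G:*/16}
Op 5: register job_A */6 -> active={job_A:*/6, job_B:*/16, job_C:*/11, job_G:*/16}
Op 6: unregister job_G -> active={job_A:*/6, job_B:*/16, job_C:*/11}
Op 7: register job_G */3 -> active={job_A:*/6, job_B:*/16, job_C:*/11, job_G:*/3}
Op 8: unregister job_C -> active={job_A:*/6, job_B:*/16, job_G:*/3}
Op 9: unregister job_B -> active={job_A:*/6, job_G:*/3}
Op 10: register job_B */14 -> active={job_A:*/6, job_B:*/14, job_G:*/3}
Op 11: register job_G */5 -> active={job_A:*/6, job_B:*/14, job_G:*/5}
  job_A: interval 6, next fire after T=25 is 30
  job_B: interval 14, next fire after T=25 is 28
  job_G: interval 5, next fire after T=25 is 30
Earliest = 28, winner (lex tiebreak) = job_B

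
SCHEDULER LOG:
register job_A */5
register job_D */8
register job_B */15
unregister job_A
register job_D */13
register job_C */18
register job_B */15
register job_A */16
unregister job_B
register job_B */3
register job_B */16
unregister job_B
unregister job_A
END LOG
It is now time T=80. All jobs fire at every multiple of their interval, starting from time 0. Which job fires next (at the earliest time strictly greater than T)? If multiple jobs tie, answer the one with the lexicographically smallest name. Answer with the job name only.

Op 1: register job_A */5 -> active={job_A:*/5}
Op 2: register job_D */8 -> active={job_A:*/5, job_D:*/8}
Op 3: register job_B */15 -> active={job_A:*/5, job_B:*/15, job_D:*/8}
Op 4: unregister job_A -> active={job_B:*/15, job_D:*/8}
Op 5: register job_D */13 -> active={job_B:*/15, job_D:*/13}
Op 6: register job_C */18 -> active={job_B:*/15, job_C:*/18, job_D:*/13}
Op 7: register job_B */15 -> active={job_B:*/15, job_C:*/18, job_D:*/13}
Op 8: register job_A */16 -> active={job_A:*/16, job_B:*/15, job_C:*/18, job_D:*/13}
Op 9: unregister job_B -> active={job_A:*/16, job_C:*/18, job_D:*/13}
Op 10: register job_B */3 -> active={job_A:*/16, job_B:*/3, job_C:*/18, job_D:*/13}
Op 11: register job_B */16 -> active={job_A:*/16, job_B:*/16, job_C:*/18, job_D:*/13}
Op 12: unregister job_B -> active={job_A:*/16, job_C:*/18, job_D:*/13}
Op 13: unregister job_A -> active={job_C:*/18, job_D:*/13}
  job_C: interval 18, next fire after T=80 is 90
  job_D: interval 13, next fire after T=80 is 91
Earliest = 90, winner (lex tiebreak) = job_C

Answer: job_C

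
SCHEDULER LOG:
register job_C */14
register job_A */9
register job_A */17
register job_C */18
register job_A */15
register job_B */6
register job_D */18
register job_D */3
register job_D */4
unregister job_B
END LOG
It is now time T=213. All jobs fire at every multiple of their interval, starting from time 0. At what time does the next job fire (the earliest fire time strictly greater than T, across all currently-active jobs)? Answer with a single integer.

Answer: 216

Derivation:
Op 1: register job_C */14 -> active={job_C:*/14}
Op 2: register job_A */9 -> active={job_A:*/9, job_C:*/14}
Op 3: register job_A */17 -> active={job_A:*/17, job_C:*/14}
Op 4: register job_C */18 -> active={job_A:*/17, job_C:*/18}
Op 5: register job_A */15 -> active={job_A:*/15, job_C:*/18}
Op 6: register job_B */6 -> active={job_A:*/15, job_B:*/6, job_C:*/18}
Op 7: register job_D */18 -> active={job_A:*/15, job_B:*/6, job_C:*/18, job_D:*/18}
Op 8: register job_D */3 -> active={job_A:*/15, job_B:*/6, job_C:*/18, job_D:*/3}
Op 9: register job_D */4 -> active={job_A:*/15, job_B:*/6, job_C:*/18, job_D:*/4}
Op 10: unregister job_B -> active={job_A:*/15, job_C:*/18, job_D:*/4}
  job_A: interval 15, next fire after T=213 is 225
  job_C: interval 18, next fire after T=213 is 216
  job_D: interval 4, next fire after T=213 is 216
Earliest fire time = 216 (job job_C)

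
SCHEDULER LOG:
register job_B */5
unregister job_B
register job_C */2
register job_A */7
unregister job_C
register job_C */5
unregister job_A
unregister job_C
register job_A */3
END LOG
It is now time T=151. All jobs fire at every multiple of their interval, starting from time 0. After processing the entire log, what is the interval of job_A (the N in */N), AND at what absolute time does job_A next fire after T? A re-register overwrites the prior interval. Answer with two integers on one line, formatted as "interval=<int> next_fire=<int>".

Op 1: register job_B */5 -> active={job_B:*/5}
Op 2: unregister job_B -> active={}
Op 3: register job_C */2 -> active={job_C:*/2}
Op 4: register job_A */7 -> active={job_A:*/7, job_C:*/2}
Op 5: unregister job_C -> active={job_A:*/7}
Op 6: register job_C */5 -> active={job_A:*/7, job_C:*/5}
Op 7: unregister job_A -> active={job_C:*/5}
Op 8: unregister job_C -> active={}
Op 9: register job_A */3 -> active={job_A:*/3}
Final interval of job_A = 3
Next fire of job_A after T=151: (151//3+1)*3 = 153

Answer: interval=3 next_fire=153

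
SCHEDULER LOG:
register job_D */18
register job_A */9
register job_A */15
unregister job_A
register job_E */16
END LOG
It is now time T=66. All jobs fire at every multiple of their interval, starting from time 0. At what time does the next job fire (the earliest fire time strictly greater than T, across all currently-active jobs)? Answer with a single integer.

Op 1: register job_D */18 -> active={job_D:*/18}
Op 2: register job_A */9 -> active={job_A:*/9, job_D:*/18}
Op 3: register job_A */15 -> active={job_A:*/15, job_D:*/18}
Op 4: unregister job_A -> active={job_D:*/18}
Op 5: register job_E */16 -> active={job_D:*/18, job_E:*/16}
  job_D: interval 18, next fire after T=66 is 72
  job_E: interval 16, next fire after T=66 is 80
Earliest fire time = 72 (job job_D)

Answer: 72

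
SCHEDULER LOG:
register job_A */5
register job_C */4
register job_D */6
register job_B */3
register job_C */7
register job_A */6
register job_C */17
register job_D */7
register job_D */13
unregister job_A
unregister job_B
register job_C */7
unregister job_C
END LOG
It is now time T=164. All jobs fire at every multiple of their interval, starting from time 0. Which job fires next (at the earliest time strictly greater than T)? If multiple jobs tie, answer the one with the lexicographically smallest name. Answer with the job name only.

Op 1: register job_A */5 -> active={job_A:*/5}
Op 2: register job_C */4 -> active={job_A:*/5, job_C:*/4}
Op 3: register job_D */6 -> active={job_A:*/5, job_C:*/4, job_D:*/6}
Op 4: register job_B */3 -> active={job_A:*/5, job_B:*/3, job_C:*/4, job_D:*/6}
Op 5: register job_C */7 -> active={job_A:*/5, job_B:*/3, job_C:*/7, job_D:*/6}
Op 6: register job_A */6 -> active={job_A:*/6, job_B:*/3, job_C:*/7, job_D:*/6}
Op 7: register job_C */17 -> active={job_A:*/6, job_B:*/3, job_C:*/17, job_D:*/6}
Op 8: register job_D */7 -> active={job_A:*/6, job_B:*/3, job_C:*/17, job_D:*/7}
Op 9: register job_D */13 -> active={job_A:*/6, job_B:*/3, job_C:*/17, job_D:*/13}
Op 10: unregister job_A -> active={job_B:*/3, job_C:*/17, job_D:*/13}
Op 11: unregister job_B -> active={job_C:*/17, job_D:*/13}
Op 12: register job_C */7 -> active={job_C:*/7, job_D:*/13}
Op 13: unregister job_C -> active={job_D:*/13}
  job_D: interval 13, next fire after T=164 is 169
Earliest = 169, winner (lex tiebreak) = job_D

Answer: job_D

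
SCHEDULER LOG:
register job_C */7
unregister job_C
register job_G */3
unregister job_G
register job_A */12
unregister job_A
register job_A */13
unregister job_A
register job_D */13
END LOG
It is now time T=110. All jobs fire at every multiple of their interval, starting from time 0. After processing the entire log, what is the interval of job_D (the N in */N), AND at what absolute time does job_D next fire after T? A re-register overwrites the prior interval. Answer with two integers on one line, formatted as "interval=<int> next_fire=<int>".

Op 1: register job_C */7 -> active={job_C:*/7}
Op 2: unregister job_C -> active={}
Op 3: register job_G */3 -> active={job_G:*/3}
Op 4: unregister job_G -> active={}
Op 5: register job_A */12 -> active={job_A:*/12}
Op 6: unregister job_A -> active={}
Op 7: register job_A */13 -> active={job_A:*/13}
Op 8: unregister job_A -> active={}
Op 9: register job_D */13 -> active={job_D:*/13}
Final interval of job_D = 13
Next fire of job_D after T=110: (110//13+1)*13 = 117

Answer: interval=13 next_fire=117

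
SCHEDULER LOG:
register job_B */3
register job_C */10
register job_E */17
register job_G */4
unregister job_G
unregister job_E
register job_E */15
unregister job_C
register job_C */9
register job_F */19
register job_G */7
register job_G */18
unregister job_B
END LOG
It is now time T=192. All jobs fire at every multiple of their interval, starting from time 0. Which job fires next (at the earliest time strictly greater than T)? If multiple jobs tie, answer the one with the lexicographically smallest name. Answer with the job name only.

Op 1: register job_B */3 -> active={job_B:*/3}
Op 2: register job_C */10 -> active={job_B:*/3, job_C:*/10}
Op 3: register job_E */17 -> active={job_B:*/3, job_C:*/10, job_E:*/17}
Op 4: register job_G */4 -> active={job_B:*/3, job_C:*/10, job_E:*/17, job_G:*/4}
Op 5: unregister job_G -> active={job_B:*/3, job_C:*/10, job_E:*/17}
Op 6: unregister job_E -> active={job_B:*/3, job_C:*/10}
Op 7: register job_E */15 -> active={job_B:*/3, job_C:*/10, job_E:*/15}
Op 8: unregister job_C -> active={job_B:*/3, job_E:*/15}
Op 9: register job_C */9 -> active={job_B:*/3, job_C:*/9, job_E:*/15}
Op 10: register job_F */19 -> active={job_B:*/3, job_C:*/9, job_E:*/15, job_F:*/19}
Op 11: register job_G */7 -> active={job_B:*/3, job_C:*/9, job_E:*/15, job_F:*/19, job_G:*/7}
Op 12: register job_G */18 -> active={job_B:*/3, job_C:*/9, job_E:*/15, job_F:*/19, job_G:*/18}
Op 13: unregister job_B -> active={job_C:*/9, job_E:*/15, job_F:*/19, job_G:*/18}
  job_C: interval 9, next fire after T=192 is 198
  job_E: interval 15, next fire after T=192 is 195
  job_F: interval 19, next fire after T=192 is 209
  job_G: interval 18, next fire after T=192 is 198
Earliest = 195, winner (lex tiebreak) = job_E

Answer: job_E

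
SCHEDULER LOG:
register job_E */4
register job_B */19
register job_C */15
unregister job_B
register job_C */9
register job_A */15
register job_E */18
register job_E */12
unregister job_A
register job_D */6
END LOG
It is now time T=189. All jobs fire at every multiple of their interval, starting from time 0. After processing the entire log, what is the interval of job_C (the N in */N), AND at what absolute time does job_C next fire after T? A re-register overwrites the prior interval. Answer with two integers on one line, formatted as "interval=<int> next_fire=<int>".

Answer: interval=9 next_fire=198

Derivation:
Op 1: register job_E */4 -> active={job_E:*/4}
Op 2: register job_B */19 -> active={job_B:*/19, job_E:*/4}
Op 3: register job_C */15 -> active={job_B:*/19, job_C:*/15, job_E:*/4}
Op 4: unregister job_B -> active={job_C:*/15, job_E:*/4}
Op 5: register job_C */9 -> active={job_C:*/9, job_E:*/4}
Op 6: register job_A */15 -> active={job_A:*/15, job_C:*/9, job_E:*/4}
Op 7: register job_E */18 -> active={job_A:*/15, job_C:*/9, job_E:*/18}
Op 8: register job_E */12 -> active={job_A:*/15, job_C:*/9, job_E:*/12}
Op 9: unregister job_A -> active={job_C:*/9, job_E:*/12}
Op 10: register job_D */6 -> active={job_C:*/9, job_D:*/6, job_E:*/12}
Final interval of job_C = 9
Next fire of job_C after T=189: (189//9+1)*9 = 198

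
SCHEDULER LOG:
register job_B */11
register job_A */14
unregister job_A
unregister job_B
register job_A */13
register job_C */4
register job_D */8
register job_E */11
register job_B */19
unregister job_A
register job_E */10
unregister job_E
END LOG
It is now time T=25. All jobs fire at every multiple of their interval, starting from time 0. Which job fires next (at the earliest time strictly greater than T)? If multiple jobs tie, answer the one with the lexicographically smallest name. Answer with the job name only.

Op 1: register job_B */11 -> active={job_B:*/11}
Op 2: register job_A */14 -> active={job_A:*/14, job_B:*/11}
Op 3: unregister job_A -> active={job_B:*/11}
Op 4: unregister job_B -> active={}
Op 5: register job_A */13 -> active={job_A:*/13}
Op 6: register job_C */4 -> active={job_A:*/13, job_C:*/4}
Op 7: register job_D */8 -> active={job_A:*/13, job_C:*/4, job_D:*/8}
Op 8: register job_E */11 -> active={job_A:*/13, job_C:*/4, job_D:*/8, job_E:*/11}
Op 9: register job_B */19 -> active={job_A:*/13, job_B:*/19, job_C:*/4, job_D:*/8, job_E:*/11}
Op 10: unregister job_A -> active={job_B:*/19, job_C:*/4, job_D:*/8, job_E:*/11}
Op 11: register job_E */10 -> active={job_B:*/19, job_C:*/4, job_D:*/8, job_E:*/10}
Op 12: unregister job_E -> active={job_B:*/19, job_C:*/4, job_D:*/8}
  job_B: interval 19, next fire after T=25 is 38
  job_C: interval 4, next fire after T=25 is 28
  job_D: interval 8, next fire after T=25 is 32
Earliest = 28, winner (lex tiebreak) = job_C

Answer: job_C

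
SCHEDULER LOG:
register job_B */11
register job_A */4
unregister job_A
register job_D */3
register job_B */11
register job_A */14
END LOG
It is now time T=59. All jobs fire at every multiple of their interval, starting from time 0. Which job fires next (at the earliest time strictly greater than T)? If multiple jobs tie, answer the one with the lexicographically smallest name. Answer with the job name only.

Answer: job_D

Derivation:
Op 1: register job_B */11 -> active={job_B:*/11}
Op 2: register job_A */4 -> active={job_A:*/4, job_B:*/11}
Op 3: unregister job_A -> active={job_B:*/11}
Op 4: register job_D */3 -> active={job_B:*/11, job_D:*/3}
Op 5: register job_B */11 -> active={job_B:*/11, job_D:*/3}
Op 6: register job_A */14 -> active={job_A:*/14, job_B:*/11, job_D:*/3}
  job_A: interval 14, next fire after T=59 is 70
  job_B: interval 11, next fire after T=59 is 66
  job_D: interval 3, next fire after T=59 is 60
Earliest = 60, winner (lex tiebreak) = job_D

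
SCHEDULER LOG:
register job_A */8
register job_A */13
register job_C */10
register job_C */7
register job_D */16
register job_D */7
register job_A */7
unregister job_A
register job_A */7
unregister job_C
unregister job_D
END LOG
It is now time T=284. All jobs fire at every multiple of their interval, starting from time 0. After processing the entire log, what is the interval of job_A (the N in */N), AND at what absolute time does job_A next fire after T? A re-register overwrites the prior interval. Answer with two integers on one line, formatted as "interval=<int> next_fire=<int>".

Answer: interval=7 next_fire=287

Derivation:
Op 1: register job_A */8 -> active={job_A:*/8}
Op 2: register job_A */13 -> active={job_A:*/13}
Op 3: register job_C */10 -> active={job_A:*/13, job_C:*/10}
Op 4: register job_C */7 -> active={job_A:*/13, job_C:*/7}
Op 5: register job_D */16 -> active={job_A:*/13, job_C:*/7, job_D:*/16}
Op 6: register job_D */7 -> active={job_A:*/13, job_C:*/7, job_D:*/7}
Op 7: register job_A */7 -> active={job_A:*/7, job_C:*/7, job_D:*/7}
Op 8: unregister job_A -> active={job_C:*/7, job_D:*/7}
Op 9: register job_A */7 -> active={job_A:*/7, job_C:*/7, job_D:*/7}
Op 10: unregister job_C -> active={job_A:*/7, job_D:*/7}
Op 11: unregister job_D -> active={job_A:*/7}
Final interval of job_A = 7
Next fire of job_A after T=284: (284//7+1)*7 = 287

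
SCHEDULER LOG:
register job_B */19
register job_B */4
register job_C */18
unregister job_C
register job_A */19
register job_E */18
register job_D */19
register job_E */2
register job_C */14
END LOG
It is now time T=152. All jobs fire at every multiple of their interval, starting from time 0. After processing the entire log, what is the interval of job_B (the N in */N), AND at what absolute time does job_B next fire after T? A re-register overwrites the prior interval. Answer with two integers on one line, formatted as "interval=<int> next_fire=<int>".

Answer: interval=4 next_fire=156

Derivation:
Op 1: register job_B */19 -> active={job_B:*/19}
Op 2: register job_B */4 -> active={job_B:*/4}
Op 3: register job_C */18 -> active={job_B:*/4, job_C:*/18}
Op 4: unregister job_C -> active={job_B:*/4}
Op 5: register job_A */19 -> active={job_A:*/19, job_B:*/4}
Op 6: register job_E */18 -> active={job_A:*/19, job_B:*/4, job_E:*/18}
Op 7: register job_D */19 -> active={job_A:*/19, job_B:*/4, job_D:*/19, job_E:*/18}
Op 8: register job_E */2 -> active={job_A:*/19, job_B:*/4, job_D:*/19, job_E:*/2}
Op 9: register job_C */14 -> active={job_A:*/19, job_B:*/4, job_C:*/14, job_D:*/19, job_E:*/2}
Final interval of job_B = 4
Next fire of job_B after T=152: (152//4+1)*4 = 156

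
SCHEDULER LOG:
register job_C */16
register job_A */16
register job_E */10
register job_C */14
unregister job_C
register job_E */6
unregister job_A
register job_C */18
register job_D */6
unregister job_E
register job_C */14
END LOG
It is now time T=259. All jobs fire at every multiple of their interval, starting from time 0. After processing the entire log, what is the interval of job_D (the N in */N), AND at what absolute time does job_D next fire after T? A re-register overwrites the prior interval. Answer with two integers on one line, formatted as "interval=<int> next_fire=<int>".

Answer: interval=6 next_fire=264

Derivation:
Op 1: register job_C */16 -> active={job_C:*/16}
Op 2: register job_A */16 -> active={job_A:*/16, job_C:*/16}
Op 3: register job_E */10 -> active={job_A:*/16, job_C:*/16, job_E:*/10}
Op 4: register job_C */14 -> active={job_A:*/16, job_C:*/14, job_E:*/10}
Op 5: unregister job_C -> active={job_A:*/16, job_E:*/10}
Op 6: register job_E */6 -> active={job_A:*/16, job_E:*/6}
Op 7: unregister job_A -> active={job_E:*/6}
Op 8: register job_C */18 -> active={job_C:*/18, job_E:*/6}
Op 9: register job_D */6 -> active={job_C:*/18, job_D:*/6, job_E:*/6}
Op 10: unregister job_E -> active={job_C:*/18, job_D:*/6}
Op 11: register job_C */14 -> active={job_C:*/14, job_D:*/6}
Final interval of job_D = 6
Next fire of job_D after T=259: (259//6+1)*6 = 264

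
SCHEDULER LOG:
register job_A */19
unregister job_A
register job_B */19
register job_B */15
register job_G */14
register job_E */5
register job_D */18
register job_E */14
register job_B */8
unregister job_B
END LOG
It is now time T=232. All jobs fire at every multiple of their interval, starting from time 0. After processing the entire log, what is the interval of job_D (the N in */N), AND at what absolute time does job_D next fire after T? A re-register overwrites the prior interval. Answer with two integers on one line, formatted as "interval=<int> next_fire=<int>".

Op 1: register job_A */19 -> active={job_A:*/19}
Op 2: unregister job_A -> active={}
Op 3: register job_B */19 -> active={job_B:*/19}
Op 4: register job_B */15 -> active={job_B:*/15}
Op 5: register job_G */14 -> active={job_B:*/15, job_G:*/14}
Op 6: register job_E */5 -> active={job_B:*/15, job_E:*/5, job_G:*/14}
Op 7: register job_D */18 -> active={job_B:*/15, job_D:*/18, job_E:*/5, job_G:*/14}
Op 8: register job_E */14 -> active={job_B:*/15, job_D:*/18, job_E:*/14, job_G:*/14}
Op 9: register job_B */8 -> active={job_B:*/8, job_D:*/18, job_E:*/14, job_G:*/14}
Op 10: unregister job_B -> active={job_D:*/18, job_E:*/14, job_G:*/14}
Final interval of job_D = 18
Next fire of job_D after T=232: (232//18+1)*18 = 234

Answer: interval=18 next_fire=234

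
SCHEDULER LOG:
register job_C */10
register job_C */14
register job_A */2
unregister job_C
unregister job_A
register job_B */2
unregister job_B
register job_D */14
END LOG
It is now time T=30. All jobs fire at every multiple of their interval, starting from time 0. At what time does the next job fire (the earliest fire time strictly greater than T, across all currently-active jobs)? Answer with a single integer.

Op 1: register job_C */10 -> active={job_C:*/10}
Op 2: register job_C */14 -> active={job_C:*/14}
Op 3: register job_A */2 -> active={job_A:*/2, job_C:*/14}
Op 4: unregister job_C -> active={job_A:*/2}
Op 5: unregister job_A -> active={}
Op 6: register job_B */2 -> active={job_B:*/2}
Op 7: unregister job_B -> active={}
Op 8: register job_D */14 -> active={job_D:*/14}
  job_D: interval 14, next fire after T=30 is 42
Earliest fire time = 42 (job job_D)

Answer: 42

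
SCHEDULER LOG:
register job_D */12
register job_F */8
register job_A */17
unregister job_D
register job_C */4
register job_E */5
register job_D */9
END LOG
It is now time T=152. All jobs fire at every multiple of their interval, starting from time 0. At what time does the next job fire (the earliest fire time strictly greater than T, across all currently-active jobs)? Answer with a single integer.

Answer: 153

Derivation:
Op 1: register job_D */12 -> active={job_D:*/12}
Op 2: register job_F */8 -> active={job_D:*/12, job_F:*/8}
Op 3: register job_A */17 -> active={job_A:*/17, job_D:*/12, job_F:*/8}
Op 4: unregister job_D -> active={job_A:*/17, job_F:*/8}
Op 5: register job_C */4 -> active={job_A:*/17, job_C:*/4, job_F:*/8}
Op 6: register job_E */5 -> active={job_A:*/17, job_C:*/4, job_E:*/5, job_F:*/8}
Op 7: register job_D */9 -> active={job_A:*/17, job_C:*/4, job_D:*/9, job_E:*/5, job_F:*/8}
  job_A: interval 17, next fire after T=152 is 153
  job_C: interval 4, next fire after T=152 is 156
  job_D: interval 9, next fire after T=152 is 153
  job_E: interval 5, next fire after T=152 is 155
  job_F: interval 8, next fire after T=152 is 160
Earliest fire time = 153 (job job_A)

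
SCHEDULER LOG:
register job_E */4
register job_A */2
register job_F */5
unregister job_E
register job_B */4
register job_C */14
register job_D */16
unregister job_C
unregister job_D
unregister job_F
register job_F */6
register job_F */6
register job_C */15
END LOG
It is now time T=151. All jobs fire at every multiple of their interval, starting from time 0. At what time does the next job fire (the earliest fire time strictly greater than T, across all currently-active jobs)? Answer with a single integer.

Answer: 152

Derivation:
Op 1: register job_E */4 -> active={job_E:*/4}
Op 2: register job_A */2 -> active={job_A:*/2, job_E:*/4}
Op 3: register job_F */5 -> active={job_A:*/2, job_E:*/4, job_F:*/5}
Op 4: unregister job_E -> active={job_A:*/2, job_F:*/5}
Op 5: register job_B */4 -> active={job_A:*/2, job_B:*/4, job_F:*/5}
Op 6: register job_C */14 -> active={job_A:*/2, job_B:*/4, job_C:*/14, job_F:*/5}
Op 7: register job_D */16 -> active={job_A:*/2, job_B:*/4, job_C:*/14, job_D:*/16, job_F:*/5}
Op 8: unregister job_C -> active={job_A:*/2, job_B:*/4, job_D:*/16, job_F:*/5}
Op 9: unregister job_D -> active={job_A:*/2, job_B:*/4, job_F:*/5}
Op 10: unregister job_F -> active={job_A:*/2, job_B:*/4}
Op 11: register job_F */6 -> active={job_A:*/2, job_B:*/4, job_F:*/6}
Op 12: register job_F */6 -> active={job_A:*/2, job_B:*/4, job_F:*/6}
Op 13: register job_C */15 -> active={job_A:*/2, job_B:*/4, job_C:*/15, job_F:*/6}
  job_A: interval 2, next fire after T=151 is 152
  job_B: interval 4, next fire after T=151 is 152
  job_C: interval 15, next fire after T=151 is 165
  job_F: interval 6, next fire after T=151 is 156
Earliest fire time = 152 (job job_A)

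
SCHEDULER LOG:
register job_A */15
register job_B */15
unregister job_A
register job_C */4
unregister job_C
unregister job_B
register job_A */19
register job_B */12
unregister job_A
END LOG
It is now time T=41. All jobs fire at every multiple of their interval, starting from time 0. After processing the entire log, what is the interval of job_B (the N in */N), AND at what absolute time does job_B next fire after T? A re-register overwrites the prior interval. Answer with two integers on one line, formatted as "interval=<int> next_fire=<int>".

Answer: interval=12 next_fire=48

Derivation:
Op 1: register job_A */15 -> active={job_A:*/15}
Op 2: register job_B */15 -> active={job_A:*/15, job_B:*/15}
Op 3: unregister job_A -> active={job_B:*/15}
Op 4: register job_C */4 -> active={job_B:*/15, job_C:*/4}
Op 5: unregister job_C -> active={job_B:*/15}
Op 6: unregister job_B -> active={}
Op 7: register job_A */19 -> active={job_A:*/19}
Op 8: register job_B */12 -> active={job_A:*/19, job_B:*/12}
Op 9: unregister job_A -> active={job_B:*/12}
Final interval of job_B = 12
Next fire of job_B after T=41: (41//12+1)*12 = 48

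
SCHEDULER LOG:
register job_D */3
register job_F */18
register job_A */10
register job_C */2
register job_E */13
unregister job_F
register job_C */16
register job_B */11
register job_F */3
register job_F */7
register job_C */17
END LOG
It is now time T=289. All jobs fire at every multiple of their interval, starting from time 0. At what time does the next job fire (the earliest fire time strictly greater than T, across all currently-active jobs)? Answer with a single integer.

Answer: 290

Derivation:
Op 1: register job_D */3 -> active={job_D:*/3}
Op 2: register job_F */18 -> active={job_D:*/3, job_F:*/18}
Op 3: register job_A */10 -> active={job_A:*/10, job_D:*/3, job_F:*/18}
Op 4: register job_C */2 -> active={job_A:*/10, job_C:*/2, job_D:*/3, job_F:*/18}
Op 5: register job_E */13 -> active={job_A:*/10, job_C:*/2, job_D:*/3, job_E:*/13, job_F:*/18}
Op 6: unregister job_F -> active={job_A:*/10, job_C:*/2, job_D:*/3, job_E:*/13}
Op 7: register job_C */16 -> active={job_A:*/10, job_C:*/16, job_D:*/3, job_E:*/13}
Op 8: register job_B */11 -> active={job_A:*/10, job_B:*/11, job_C:*/16, job_D:*/3, job_E:*/13}
Op 9: register job_F */3 -> active={job_A:*/10, job_B:*/11, job_C:*/16, job_D:*/3, job_E:*/13, job_F:*/3}
Op 10: register job_F */7 -> active={job_A:*/10, job_B:*/11, job_C:*/16, job_D:*/3, job_E:*/13, job_F:*/7}
Op 11: register job_C */17 -> active={job_A:*/10, job_B:*/11, job_C:*/17, job_D:*/3, job_E:*/13, job_F:*/7}
  job_A: interval 10, next fire after T=289 is 290
  job_B: interval 11, next fire after T=289 is 297
  job_C: interval 17, next fire after T=289 is 306
  job_D: interval 3, next fire after T=289 is 291
  job_E: interval 13, next fire after T=289 is 299
  job_F: interval 7, next fire after T=289 is 294
Earliest fire time = 290 (job job_A)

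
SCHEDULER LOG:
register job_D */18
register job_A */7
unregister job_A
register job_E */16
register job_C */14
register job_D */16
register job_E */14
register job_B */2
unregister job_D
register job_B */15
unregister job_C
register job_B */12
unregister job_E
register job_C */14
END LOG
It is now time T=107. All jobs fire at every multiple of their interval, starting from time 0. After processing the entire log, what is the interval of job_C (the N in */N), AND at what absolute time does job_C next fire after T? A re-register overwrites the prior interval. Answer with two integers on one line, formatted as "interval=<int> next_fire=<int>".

Op 1: register job_D */18 -> active={job_D:*/18}
Op 2: register job_A */7 -> active={job_A:*/7, job_D:*/18}
Op 3: unregister job_A -> active={job_D:*/18}
Op 4: register job_E */16 -> active={job_D:*/18, job_E:*/16}
Op 5: register job_C */14 -> active={job_C:*/14, job_D:*/18, job_E:*/16}
Op 6: register job_D */16 -> active={job_C:*/14, job_D:*/16, job_E:*/16}
Op 7: register job_E */14 -> active={job_C:*/14, job_D:*/16, job_E:*/14}
Op 8: register job_B */2 -> active={job_B:*/2, job_C:*/14, job_D:*/16, job_E:*/14}
Op 9: unregister job_D -> active={job_B:*/2, job_C:*/14, job_E:*/14}
Op 10: register job_B */15 -> active={job_B:*/15, job_C:*/14, job_E:*/14}
Op 11: unregister job_C -> active={job_B:*/15, job_E:*/14}
Op 12: register job_B */12 -> active={job_B:*/12, job_E:*/14}
Op 13: unregister job_E -> active={job_B:*/12}
Op 14: register job_C */14 -> active={job_B:*/12, job_C:*/14}
Final interval of job_C = 14
Next fire of job_C after T=107: (107//14+1)*14 = 112

Answer: interval=14 next_fire=112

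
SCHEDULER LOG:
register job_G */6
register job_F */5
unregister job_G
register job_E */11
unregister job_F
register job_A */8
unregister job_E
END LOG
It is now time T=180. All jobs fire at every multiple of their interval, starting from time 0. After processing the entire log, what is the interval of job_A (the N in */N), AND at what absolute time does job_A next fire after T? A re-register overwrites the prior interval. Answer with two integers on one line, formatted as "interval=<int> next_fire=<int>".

Answer: interval=8 next_fire=184

Derivation:
Op 1: register job_G */6 -> active={job_G:*/6}
Op 2: register job_F */5 -> active={job_F:*/5, job_G:*/6}
Op 3: unregister job_G -> active={job_F:*/5}
Op 4: register job_E */11 -> active={job_E:*/11, job_F:*/5}
Op 5: unregister job_F -> active={job_E:*/11}
Op 6: register job_A */8 -> active={job_A:*/8, job_E:*/11}
Op 7: unregister job_E -> active={job_A:*/8}
Final interval of job_A = 8
Next fire of job_A after T=180: (180//8+1)*8 = 184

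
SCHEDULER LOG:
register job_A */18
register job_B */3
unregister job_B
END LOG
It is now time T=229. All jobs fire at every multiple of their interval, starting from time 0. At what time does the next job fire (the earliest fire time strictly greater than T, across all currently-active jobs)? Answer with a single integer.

Answer: 234

Derivation:
Op 1: register job_A */18 -> active={job_A:*/18}
Op 2: register job_B */3 -> active={job_A:*/18, job_B:*/3}
Op 3: unregister job_B -> active={job_A:*/18}
  job_A: interval 18, next fire after T=229 is 234
Earliest fire time = 234 (job job_A)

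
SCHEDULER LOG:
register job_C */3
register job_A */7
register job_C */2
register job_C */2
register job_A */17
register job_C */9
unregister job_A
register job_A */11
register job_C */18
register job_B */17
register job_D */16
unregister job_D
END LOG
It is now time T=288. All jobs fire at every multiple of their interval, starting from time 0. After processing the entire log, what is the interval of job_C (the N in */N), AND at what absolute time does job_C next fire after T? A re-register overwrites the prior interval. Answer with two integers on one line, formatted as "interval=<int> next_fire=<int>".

Op 1: register job_C */3 -> active={job_C:*/3}
Op 2: register job_A */7 -> active={job_A:*/7, job_C:*/3}
Op 3: register job_C */2 -> active={job_A:*/7, job_C:*/2}
Op 4: register job_C */2 -> active={job_A:*/7, job_C:*/2}
Op 5: register job_A */17 -> active={job_A:*/17, job_C:*/2}
Op 6: register job_C */9 -> active={job_A:*/17, job_C:*/9}
Op 7: unregister job_A -> active={job_C:*/9}
Op 8: register job_A */11 -> active={job_A:*/11, job_C:*/9}
Op 9: register job_C */18 -> active={job_A:*/11, job_C:*/18}
Op 10: register job_B */17 -> active={job_A:*/11, job_B:*/17, job_C:*/18}
Op 11: register job_D */16 -> active={job_A:*/11, job_B:*/17, job_C:*/18, job_D:*/16}
Op 12: unregister job_D -> active={job_A:*/11, job_B:*/17, job_C:*/18}
Final interval of job_C = 18
Next fire of job_C after T=288: (288//18+1)*18 = 306

Answer: interval=18 next_fire=306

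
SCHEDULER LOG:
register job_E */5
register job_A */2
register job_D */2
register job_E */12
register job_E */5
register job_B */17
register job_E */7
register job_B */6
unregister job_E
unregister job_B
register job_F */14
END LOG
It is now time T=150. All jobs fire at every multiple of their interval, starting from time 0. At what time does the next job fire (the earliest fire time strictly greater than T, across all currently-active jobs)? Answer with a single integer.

Answer: 152

Derivation:
Op 1: register job_E */5 -> active={job_E:*/5}
Op 2: register job_A */2 -> active={job_A:*/2, job_E:*/5}
Op 3: register job_D */2 -> active={job_A:*/2, job_D:*/2, job_E:*/5}
Op 4: register job_E */12 -> active={job_A:*/2, job_D:*/2, job_E:*/12}
Op 5: register job_E */5 -> active={job_A:*/2, job_D:*/2, job_E:*/5}
Op 6: register job_B */17 -> active={job_A:*/2, job_B:*/17, job_D:*/2, job_E:*/5}
Op 7: register job_E */7 -> active={job_A:*/2, job_B:*/17, job_D:*/2, job_E:*/7}
Op 8: register job_B */6 -> active={job_A:*/2, job_B:*/6, job_D:*/2, job_E:*/7}
Op 9: unregister job_E -> active={job_A:*/2, job_B:*/6, job_D:*/2}
Op 10: unregister job_B -> active={job_A:*/2, job_D:*/2}
Op 11: register job_F */14 -> active={job_A:*/2, job_D:*/2, job_F:*/14}
  job_A: interval 2, next fire after T=150 is 152
  job_D: interval 2, next fire after T=150 is 152
  job_F: interval 14, next fire after T=150 is 154
Earliest fire time = 152 (job job_A)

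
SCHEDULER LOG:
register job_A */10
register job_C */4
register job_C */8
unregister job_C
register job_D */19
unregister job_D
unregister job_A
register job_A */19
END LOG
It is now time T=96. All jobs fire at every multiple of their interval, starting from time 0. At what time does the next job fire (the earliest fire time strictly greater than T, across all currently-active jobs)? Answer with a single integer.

Op 1: register job_A */10 -> active={job_A:*/10}
Op 2: register job_C */4 -> active={job_A:*/10, job_C:*/4}
Op 3: register job_C */8 -> active={job_A:*/10, job_C:*/8}
Op 4: unregister job_C -> active={job_A:*/10}
Op 5: register job_D */19 -> active={job_A:*/10, job_D:*/19}
Op 6: unregister job_D -> active={job_A:*/10}
Op 7: unregister job_A -> active={}
Op 8: register job_A */19 -> active={job_A:*/19}
  job_A: interval 19, next fire after T=96 is 114
Earliest fire time = 114 (job job_A)

Answer: 114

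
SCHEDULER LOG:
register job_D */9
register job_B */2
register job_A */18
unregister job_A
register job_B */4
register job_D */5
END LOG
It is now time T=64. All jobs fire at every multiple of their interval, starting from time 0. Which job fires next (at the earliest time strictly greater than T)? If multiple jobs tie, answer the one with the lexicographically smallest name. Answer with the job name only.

Op 1: register job_D */9 -> active={job_D:*/9}
Op 2: register job_B */2 -> active={job_B:*/2, job_D:*/9}
Op 3: register job_A */18 -> active={job_A:*/18, job_B:*/2, job_D:*/9}
Op 4: unregister job_A -> active={job_B:*/2, job_D:*/9}
Op 5: register job_B */4 -> active={job_B:*/4, job_D:*/9}
Op 6: register job_D */5 -> active={job_B:*/4, job_D:*/5}
  job_B: interval 4, next fire after T=64 is 68
  job_D: interval 5, next fire after T=64 is 65
Earliest = 65, winner (lex tiebreak) = job_D

Answer: job_D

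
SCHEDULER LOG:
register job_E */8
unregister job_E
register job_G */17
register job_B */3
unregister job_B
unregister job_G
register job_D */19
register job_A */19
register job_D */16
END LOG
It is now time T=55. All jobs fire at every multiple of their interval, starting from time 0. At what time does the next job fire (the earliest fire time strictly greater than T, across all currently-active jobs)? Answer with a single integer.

Op 1: register job_E */8 -> active={job_E:*/8}
Op 2: unregister job_E -> active={}
Op 3: register job_G */17 -> active={job_G:*/17}
Op 4: register job_B */3 -> active={job_B:*/3, job_G:*/17}
Op 5: unregister job_B -> active={job_G:*/17}
Op 6: unregister job_G -> active={}
Op 7: register job_D */19 -> active={job_D:*/19}
Op 8: register job_A */19 -> active={job_A:*/19, job_D:*/19}
Op 9: register job_D */16 -> active={job_A:*/19, job_D:*/16}
  job_A: interval 19, next fire after T=55 is 57
  job_D: interval 16, next fire after T=55 is 64
Earliest fire time = 57 (job job_A)

Answer: 57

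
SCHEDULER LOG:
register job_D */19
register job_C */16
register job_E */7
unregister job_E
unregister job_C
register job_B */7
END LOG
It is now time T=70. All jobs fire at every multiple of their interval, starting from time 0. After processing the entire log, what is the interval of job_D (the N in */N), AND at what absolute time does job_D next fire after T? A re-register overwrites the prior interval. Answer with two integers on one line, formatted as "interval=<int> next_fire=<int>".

Answer: interval=19 next_fire=76

Derivation:
Op 1: register job_D */19 -> active={job_D:*/19}
Op 2: register job_C */16 -> active={job_C:*/16, job_D:*/19}
Op 3: register job_E */7 -> active={job_C:*/16, job_D:*/19, job_E:*/7}
Op 4: unregister job_E -> active={job_C:*/16, job_D:*/19}
Op 5: unregister job_C -> active={job_D:*/19}
Op 6: register job_B */7 -> active={job_B:*/7, job_D:*/19}
Final interval of job_D = 19
Next fire of job_D after T=70: (70//19+1)*19 = 76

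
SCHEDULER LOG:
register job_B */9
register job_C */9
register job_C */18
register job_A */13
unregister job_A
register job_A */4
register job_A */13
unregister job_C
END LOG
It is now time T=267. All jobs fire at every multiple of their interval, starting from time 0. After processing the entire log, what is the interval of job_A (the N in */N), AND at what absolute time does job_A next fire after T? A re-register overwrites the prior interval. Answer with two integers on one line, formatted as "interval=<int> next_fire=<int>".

Op 1: register job_B */9 -> active={job_B:*/9}
Op 2: register job_C */9 -> active={job_B:*/9, job_C:*/9}
Op 3: register job_C */18 -> active={job_B:*/9, job_C:*/18}
Op 4: register job_A */13 -> active={job_A:*/13, job_B:*/9, job_C:*/18}
Op 5: unregister job_A -> active={job_B:*/9, job_C:*/18}
Op 6: register job_A */4 -> active={job_A:*/4, job_B:*/9, job_C:*/18}
Op 7: register job_A */13 -> active={job_A:*/13, job_B:*/9, job_C:*/18}
Op 8: unregister job_C -> active={job_A:*/13, job_B:*/9}
Final interval of job_A = 13
Next fire of job_A after T=267: (267//13+1)*13 = 273

Answer: interval=13 next_fire=273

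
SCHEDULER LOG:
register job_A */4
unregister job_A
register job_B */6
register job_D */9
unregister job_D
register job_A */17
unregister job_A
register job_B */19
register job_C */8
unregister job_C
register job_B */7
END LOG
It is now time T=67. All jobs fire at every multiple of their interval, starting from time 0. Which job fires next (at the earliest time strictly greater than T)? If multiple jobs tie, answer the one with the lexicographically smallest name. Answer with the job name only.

Answer: job_B

Derivation:
Op 1: register job_A */4 -> active={job_A:*/4}
Op 2: unregister job_A -> active={}
Op 3: register job_B */6 -> active={job_B:*/6}
Op 4: register job_D */9 -> active={job_B:*/6, job_D:*/9}
Op 5: unregister job_D -> active={job_B:*/6}
Op 6: register job_A */17 -> active={job_A:*/17, job_B:*/6}
Op 7: unregister job_A -> active={job_B:*/6}
Op 8: register job_B */19 -> active={job_B:*/19}
Op 9: register job_C */8 -> active={job_B:*/19, job_C:*/8}
Op 10: unregister job_C -> active={job_B:*/19}
Op 11: register job_B */7 -> active={job_B:*/7}
  job_B: interval 7, next fire after T=67 is 70
Earliest = 70, winner (lex tiebreak) = job_B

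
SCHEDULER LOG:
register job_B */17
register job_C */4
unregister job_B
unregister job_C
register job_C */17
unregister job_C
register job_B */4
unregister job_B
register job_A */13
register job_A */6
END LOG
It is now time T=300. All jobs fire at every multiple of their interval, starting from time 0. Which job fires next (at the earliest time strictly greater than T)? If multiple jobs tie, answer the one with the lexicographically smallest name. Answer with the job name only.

Op 1: register job_B */17 -> active={job_B:*/17}
Op 2: register job_C */4 -> active={job_B:*/17, job_C:*/4}
Op 3: unregister job_B -> active={job_C:*/4}
Op 4: unregister job_C -> active={}
Op 5: register job_C */17 -> active={job_C:*/17}
Op 6: unregister job_C -> active={}
Op 7: register job_B */4 -> active={job_B:*/4}
Op 8: unregister job_B -> active={}
Op 9: register job_A */13 -> active={job_A:*/13}
Op 10: register job_A */6 -> active={job_A:*/6}
  job_A: interval 6, next fire after T=300 is 306
Earliest = 306, winner (lex tiebreak) = job_A

Answer: job_A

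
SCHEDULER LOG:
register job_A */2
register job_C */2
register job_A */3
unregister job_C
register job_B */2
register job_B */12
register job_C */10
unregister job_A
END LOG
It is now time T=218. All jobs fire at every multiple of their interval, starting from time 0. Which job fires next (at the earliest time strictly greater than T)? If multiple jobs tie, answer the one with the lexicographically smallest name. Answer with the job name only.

Op 1: register job_A */2 -> active={job_A:*/2}
Op 2: register job_C */2 -> active={job_A:*/2, job_C:*/2}
Op 3: register job_A */3 -> active={job_A:*/3, job_C:*/2}
Op 4: unregister job_C -> active={job_A:*/3}
Op 5: register job_B */2 -> active={job_A:*/3, job_B:*/2}
Op 6: register job_B */12 -> active={job_A:*/3, job_B:*/12}
Op 7: register job_C */10 -> active={job_A:*/3, job_B:*/12, job_C:*/10}
Op 8: unregister job_A -> active={job_B:*/12, job_C:*/10}
  job_B: interval 12, next fire after T=218 is 228
  job_C: interval 10, next fire after T=218 is 220
Earliest = 220, winner (lex tiebreak) = job_C

Answer: job_C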